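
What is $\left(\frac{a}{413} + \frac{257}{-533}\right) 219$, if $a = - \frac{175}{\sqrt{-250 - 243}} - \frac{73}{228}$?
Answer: $- \frac{1769451161}{16729804} + \frac{5475 i \sqrt{493}}{29087} \approx -105.77 + 4.1794 i$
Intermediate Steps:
$a = - \frac{73}{228} + \frac{175 i \sqrt{493}}{493}$ ($a = - \frac{175}{\sqrt{-493}} - \frac{73}{228} = - \frac{175}{i \sqrt{493}} - \frac{73}{228} = - 175 \left(- \frac{i \sqrt{493}}{493}\right) - \frac{73}{228} = \frac{175 i \sqrt{493}}{493} - \frac{73}{228} = - \frac{73}{228} + \frac{175 i \sqrt{493}}{493} \approx -0.32018 + 7.8816 i$)
$\left(\frac{a}{413} + \frac{257}{-533}\right) 219 = \left(\frac{- \frac{73}{228} + \frac{175 i \sqrt{493}}{493}}{413} + \frac{257}{-533}\right) 219 = \left(\left(- \frac{73}{228} + \frac{175 i \sqrt{493}}{493}\right) \frac{1}{413} + 257 \left(- \frac{1}{533}\right)\right) 219 = \left(\left(- \frac{73}{94164} + \frac{25 i \sqrt{493}}{29087}\right) - \frac{257}{533}\right) 219 = \left(- \frac{24239057}{50189412} + \frac{25 i \sqrt{493}}{29087}\right) 219 = - \frac{1769451161}{16729804} + \frac{5475 i \sqrt{493}}{29087}$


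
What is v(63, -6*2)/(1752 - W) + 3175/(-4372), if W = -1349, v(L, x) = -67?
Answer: -10138599/13557572 ≈ -0.74782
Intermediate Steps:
v(63, -6*2)/(1752 - W) + 3175/(-4372) = -67/(1752 - 1*(-1349)) + 3175/(-4372) = -67/(1752 + 1349) + 3175*(-1/4372) = -67/3101 - 3175/4372 = -10138599/13557572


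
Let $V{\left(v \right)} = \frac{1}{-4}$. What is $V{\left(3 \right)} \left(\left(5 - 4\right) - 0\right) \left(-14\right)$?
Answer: $\frac{7}{2} \approx 3.5$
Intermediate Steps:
$V{\left(v \right)} = - \frac{1}{4}$
$V{\left(3 \right)} \left(\left(5 - 4\right) - 0\right) \left(-14\right) = - \frac{\left(5 - 4\right) - 0}{4} \left(-14\right) = - \frac{\left(5 - 4\right) + 0}{4} \left(-14\right) = - \frac{1 + 0}{4} \left(-14\right) = \left(- \frac{1}{4}\right) 1 \left(-14\right) = \left(- \frac{1}{4}\right) \left(-14\right) = \frac{7}{2}$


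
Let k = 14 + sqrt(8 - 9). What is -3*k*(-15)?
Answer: 630 + 45*I ≈ 630.0 + 45.0*I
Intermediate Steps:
k = 14 + I (k = 14 + sqrt(-1) = 14 + I ≈ 14.0 + 1.0*I)
-3*k*(-15) = -3*(14 + I)*(-15) = (-42 - 3*I)*(-15) = 630 + 45*I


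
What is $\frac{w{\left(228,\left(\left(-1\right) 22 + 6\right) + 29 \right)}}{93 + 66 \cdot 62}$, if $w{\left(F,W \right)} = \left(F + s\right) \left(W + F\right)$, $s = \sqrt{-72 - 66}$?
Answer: $\frac{18316}{1395} + \frac{241 i \sqrt{138}}{4185} \approx 13.13 + 0.67649 i$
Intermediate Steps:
$s = i \sqrt{138}$ ($s = \sqrt{-138} = i \sqrt{138} \approx 11.747 i$)
$w{\left(F,W \right)} = \left(F + W\right) \left(F + i \sqrt{138}\right)$ ($w{\left(F,W \right)} = \left(F + i \sqrt{138}\right) \left(W + F\right) = \left(F + i \sqrt{138}\right) \left(F + W\right) = \left(F + W\right) \left(F + i \sqrt{138}\right)$)
$\frac{w{\left(228,\left(\left(-1\right) 22 + 6\right) + 29 \right)}}{93 + 66 \cdot 62} = \frac{228^{2} + 228 \left(\left(\left(-1\right) 22 + 6\right) + 29\right) + i 228 \sqrt{138} + i \left(\left(\left(-1\right) 22 + 6\right) + 29\right) \sqrt{138}}{93 + 66 \cdot 62} = \frac{51984 + 228 \left(\left(-22 + 6\right) + 29\right) + 228 i \sqrt{138} + i \left(\left(-22 + 6\right) + 29\right) \sqrt{138}}{93 + 4092} = \frac{51984 + 228 \left(-16 + 29\right) + 228 i \sqrt{138} + i \left(-16 + 29\right) \sqrt{138}}{4185} = \left(51984 + 228 \cdot 13 + 228 i \sqrt{138} + i 13 \sqrt{138}\right) \frac{1}{4185} = \left(51984 + 2964 + 228 i \sqrt{138} + 13 i \sqrt{138}\right) \frac{1}{4185} = \left(54948 + 241 i \sqrt{138}\right) \frac{1}{4185} = \frac{18316}{1395} + \frac{241 i \sqrt{138}}{4185}$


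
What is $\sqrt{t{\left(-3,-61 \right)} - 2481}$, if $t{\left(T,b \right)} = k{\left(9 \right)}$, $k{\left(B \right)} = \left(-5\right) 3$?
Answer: $8 i \sqrt{39} \approx 49.96 i$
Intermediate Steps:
$k{\left(B \right)} = -15$
$t{\left(T,b \right)} = -15$
$\sqrt{t{\left(-3,-61 \right)} - 2481} = \sqrt{-15 - 2481} = \sqrt{-2496} = 8 i \sqrt{39}$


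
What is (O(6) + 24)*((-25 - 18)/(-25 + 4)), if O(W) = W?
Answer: 430/7 ≈ 61.429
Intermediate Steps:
(O(6) + 24)*((-25 - 18)/(-25 + 4)) = (6 + 24)*((-25 - 18)/(-25 + 4)) = 30*(-43/(-21)) = 30*(-43*(-1/21)) = 30*(43/21) = 430/7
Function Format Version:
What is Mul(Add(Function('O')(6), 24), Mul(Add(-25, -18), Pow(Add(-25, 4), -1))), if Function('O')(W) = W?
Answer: Rational(430, 7) ≈ 61.429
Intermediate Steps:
Mul(Add(Function('O')(6), 24), Mul(Add(-25, -18), Pow(Add(-25, 4), -1))) = Mul(Add(6, 24), Mul(Add(-25, -18), Pow(Add(-25, 4), -1))) = Mul(30, Mul(-43, Pow(-21, -1))) = Mul(30, Mul(-43, Rational(-1, 21))) = Mul(30, Rational(43, 21)) = Rational(430, 7)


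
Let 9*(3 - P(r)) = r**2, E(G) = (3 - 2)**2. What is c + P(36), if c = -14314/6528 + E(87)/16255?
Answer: -446898523/3120960 ≈ -143.19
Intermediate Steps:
E(G) = 1 (E(G) = 1**2 = 1)
P(r) = 3 - r**2/9
c = -6843163/3120960 (c = -14314/6528 + 1/16255 = -14314*1/6528 + 1*(1/16255) = -421/192 + 1/16255 = -6843163/3120960 ≈ -2.1926)
c + P(36) = -6843163/3120960 + (3 - 1/9*36**2) = -6843163/3120960 + (3 - 1/9*1296) = -6843163/3120960 + (3 - 144) = -6843163/3120960 - 141 = -446898523/3120960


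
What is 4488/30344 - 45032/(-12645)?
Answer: 177900221/47962485 ≈ 3.7092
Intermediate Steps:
4488/30344 - 45032/(-12645) = 4488*(1/30344) - 45032*(-1/12645) = 561/3793 + 45032/12645 = 177900221/47962485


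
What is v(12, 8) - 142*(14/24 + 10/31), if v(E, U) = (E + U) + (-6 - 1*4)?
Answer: -22067/186 ≈ -118.64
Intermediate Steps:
v(E, U) = -10 + E + U (v(E, U) = (E + U) + (-6 - 4) = (E + U) - 10 = -10 + E + U)
v(12, 8) - 142*(14/24 + 10/31) = (-10 + 12 + 8) - 142*(14/24 + 10/31) = 10 - 142*(14*(1/24) + 10*(1/31)) = 10 - 142*(7/12 + 10/31) = 10 - 142*337/372 = 10 - 23927/186 = -22067/186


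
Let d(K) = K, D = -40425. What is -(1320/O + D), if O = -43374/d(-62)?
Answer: 292218685/7229 ≈ 40423.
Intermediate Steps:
O = 21687/31 (O = -43374/(-62) = -43374*(-1/62) = 21687/31 ≈ 699.58)
-(1320/O + D) = -(1320/(21687/31) - 40425) = -(1320*(31/21687) - 40425) = -(13640/7229 - 40425) = -1*(-292218685/7229) = 292218685/7229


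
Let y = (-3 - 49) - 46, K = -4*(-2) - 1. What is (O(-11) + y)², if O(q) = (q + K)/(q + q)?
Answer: 1157776/121 ≈ 9568.4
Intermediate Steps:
K = 7 (K = 8 - 1 = 7)
y = -98 (y = -52 - 46 = -98)
O(q) = (7 + q)/(2*q) (O(q) = (q + 7)/(q + q) = (7 + q)/((2*q)) = (7 + q)*(1/(2*q)) = (7 + q)/(2*q))
(O(-11) + y)² = ((½)*(7 - 11)/(-11) - 98)² = ((½)*(-1/11)*(-4) - 98)² = (2/11 - 98)² = (-1076/11)² = 1157776/121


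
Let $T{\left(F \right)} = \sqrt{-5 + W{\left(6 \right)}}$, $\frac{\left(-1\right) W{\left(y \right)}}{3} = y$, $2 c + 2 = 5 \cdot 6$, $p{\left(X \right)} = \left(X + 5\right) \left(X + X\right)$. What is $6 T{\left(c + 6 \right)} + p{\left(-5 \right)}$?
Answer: $6 i \sqrt{23} \approx 28.775 i$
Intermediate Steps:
$p{\left(X \right)} = 2 X \left(5 + X\right)$ ($p{\left(X \right)} = \left(5 + X\right) 2 X = 2 X \left(5 + X\right)$)
$c = 14$ ($c = -1 + \frac{5 \cdot 6}{2} = -1 + \frac{1}{2} \cdot 30 = -1 + 15 = 14$)
$W{\left(y \right)} = - 3 y$
$T{\left(F \right)} = i \sqrt{23}$ ($T{\left(F \right)} = \sqrt{-5 - 18} = \sqrt{-23} = i \sqrt{23}$)
$6 T{\left(c + 6 \right)} + p{\left(-5 \right)} = 6 i \sqrt{23} + 2 \left(-5\right) \left(5 - 5\right) = 6 i \sqrt{23} + 2 \left(-5\right) 0 = 6 i \sqrt{23} + 0 = 6 i \sqrt{23}$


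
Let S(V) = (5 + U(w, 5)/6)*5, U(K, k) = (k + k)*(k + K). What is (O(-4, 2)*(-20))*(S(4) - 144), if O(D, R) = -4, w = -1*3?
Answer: -24560/3 ≈ -8186.7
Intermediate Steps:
w = -3
U(K, k) = 2*k*(K + k) (U(K, k) = (2*k)*(K + k) = 2*k*(K + k))
S(V) = 125/3 (S(V) = (5 + (2*5*(-3 + 5))/6)*5 = (5 + (2*5*2)*(⅙))*5 = (5 + 20*(⅙))*5 = (5 + 10/3)*5 = (25/3)*5 = 125/3)
(O(-4, 2)*(-20))*(S(4) - 144) = (-4*(-20))*(125/3 - 144) = 80*(-307/3) = -24560/3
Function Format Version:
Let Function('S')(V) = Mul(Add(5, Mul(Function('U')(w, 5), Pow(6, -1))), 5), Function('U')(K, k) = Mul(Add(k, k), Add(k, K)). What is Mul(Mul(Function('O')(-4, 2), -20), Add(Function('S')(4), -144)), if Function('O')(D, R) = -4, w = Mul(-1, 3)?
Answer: Rational(-24560, 3) ≈ -8186.7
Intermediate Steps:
w = -3
Function('U')(K, k) = Mul(2, k, Add(K, k)) (Function('U')(K, k) = Mul(Mul(2, k), Add(K, k)) = Mul(2, k, Add(K, k)))
Function('S')(V) = Rational(125, 3) (Function('S')(V) = Mul(Add(5, Mul(Mul(2, 5, Add(-3, 5)), Pow(6, -1))), 5) = Mul(Add(5, Mul(Mul(2, 5, 2), Rational(1, 6))), 5) = Mul(Add(5, Mul(20, Rational(1, 6))), 5) = Mul(Add(5, Rational(10, 3)), 5) = Mul(Rational(25, 3), 5) = Rational(125, 3))
Mul(Mul(Function('O')(-4, 2), -20), Add(Function('S')(4), -144)) = Mul(Mul(-4, -20), Add(Rational(125, 3), -144)) = Mul(80, Rational(-307, 3)) = Rational(-24560, 3)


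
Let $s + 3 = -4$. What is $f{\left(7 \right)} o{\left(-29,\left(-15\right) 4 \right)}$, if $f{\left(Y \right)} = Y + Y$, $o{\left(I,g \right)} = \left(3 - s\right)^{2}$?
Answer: $1400$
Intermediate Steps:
$s = -7$ ($s = -3 - 4 = -7$)
$o{\left(I,g \right)} = 100$ ($o{\left(I,g \right)} = \left(3 - -7\right)^{2} = \left(3 + 7\right)^{2} = 10^{2} = 100$)
$f{\left(Y \right)} = 2 Y$
$f{\left(7 \right)} o{\left(-29,\left(-15\right) 4 \right)} = 2 \cdot 7 \cdot 100 = 14 \cdot 100 = 1400$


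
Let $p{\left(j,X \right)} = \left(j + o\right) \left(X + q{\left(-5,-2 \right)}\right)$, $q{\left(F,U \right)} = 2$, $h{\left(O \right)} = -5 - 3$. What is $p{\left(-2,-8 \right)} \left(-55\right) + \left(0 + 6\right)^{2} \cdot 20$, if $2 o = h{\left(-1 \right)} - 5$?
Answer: $-2085$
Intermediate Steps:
$h{\left(O \right)} = -8$
$o = - \frac{13}{2}$ ($o = \frac{-8 - 5}{2} = \frac{1}{2} \left(-13\right) = - \frac{13}{2} \approx -6.5$)
$p{\left(j,X \right)} = \left(2 + X\right) \left(- \frac{13}{2} + j\right)$ ($p{\left(j,X \right)} = \left(j - \frac{13}{2}\right) \left(X + 2\right) = \left(- \frac{13}{2} + j\right) \left(2 + X\right) = \left(2 + X\right) \left(- \frac{13}{2} + j\right)$)
$p{\left(-2,-8 \right)} \left(-55\right) + \left(0 + 6\right)^{2} \cdot 20 = \left(-13 + 2 \left(-2\right) - -52 - -16\right) \left(-55\right) + \left(0 + 6\right)^{2} \cdot 20 = \left(-13 - 4 + 52 + 16\right) \left(-55\right) + 6^{2} \cdot 20 = 51 \left(-55\right) + 36 \cdot 20 = -2805 + 720 = -2085$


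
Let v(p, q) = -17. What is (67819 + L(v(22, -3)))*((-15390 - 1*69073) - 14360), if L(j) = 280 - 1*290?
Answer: -6701088807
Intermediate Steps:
L(j) = -10 (L(j) = 280 - 290 = -10)
(67819 + L(v(22, -3)))*((-15390 - 1*69073) - 14360) = (67819 - 10)*((-15390 - 1*69073) - 14360) = 67809*((-15390 - 69073) - 14360) = 67809*(-84463 - 14360) = 67809*(-98823) = -6701088807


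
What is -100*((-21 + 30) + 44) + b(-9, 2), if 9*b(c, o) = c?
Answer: -5301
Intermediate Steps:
b(c, o) = c/9
-100*((-21 + 30) + 44) + b(-9, 2) = -100*((-21 + 30) + 44) + (⅑)*(-9) = -100*(9 + 44) - 1 = -100*53 - 1 = -5300 - 1 = -5301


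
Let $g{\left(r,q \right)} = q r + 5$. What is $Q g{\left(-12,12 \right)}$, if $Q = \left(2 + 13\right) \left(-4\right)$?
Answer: $8340$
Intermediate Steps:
$g{\left(r,q \right)} = 5 + q r$
$Q = -60$ ($Q = 15 \left(-4\right) = -60$)
$Q g{\left(-12,12 \right)} = - 60 \left(5 + 12 \left(-12\right)\right) = - 60 \left(5 - 144\right) = \left(-60\right) \left(-139\right) = 8340$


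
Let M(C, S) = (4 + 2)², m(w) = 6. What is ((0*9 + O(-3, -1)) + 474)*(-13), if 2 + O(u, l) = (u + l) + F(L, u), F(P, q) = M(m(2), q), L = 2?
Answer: -6552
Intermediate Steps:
M(C, S) = 36 (M(C, S) = 6² = 36)
F(P, q) = 36
O(u, l) = 34 + l + u (O(u, l) = -2 + ((u + l) + 36) = -2 + ((l + u) + 36) = -2 + (36 + l + u) = 34 + l + u)
((0*9 + O(-3, -1)) + 474)*(-13) = ((0*9 + (34 - 1 - 3)) + 474)*(-13) = ((0 + 30) + 474)*(-13) = (30 + 474)*(-13) = 504*(-13) = -6552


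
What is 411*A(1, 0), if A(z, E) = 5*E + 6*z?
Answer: 2466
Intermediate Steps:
411*A(1, 0) = 411*(5*0 + 6*1) = 411*(0 + 6) = 411*6 = 2466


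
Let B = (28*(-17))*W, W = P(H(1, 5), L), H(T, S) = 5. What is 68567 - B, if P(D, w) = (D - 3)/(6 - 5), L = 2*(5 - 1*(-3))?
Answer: 69519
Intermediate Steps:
L = 16 (L = 2*(5 + 3) = 2*8 = 16)
P(D, w) = -3 + D (P(D, w) = (-3 + D)/1 = (-3 + D)*1 = -3 + D)
W = 2 (W = -3 + 5 = 2)
B = -952 (B = (28*(-17))*2 = -476*2 = -952)
68567 - B = 68567 - 1*(-952) = 68567 + 952 = 69519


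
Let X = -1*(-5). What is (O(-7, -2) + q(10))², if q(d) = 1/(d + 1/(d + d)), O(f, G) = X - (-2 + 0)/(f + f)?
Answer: 48636676/1979649 ≈ 24.568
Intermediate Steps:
X = 5
O(f, G) = 5 + 1/f (O(f, G) = 5 - (-2 + 0)/(f + f) = 5 - (-2)/(2*f) = 5 - (-2)*1/(2*f) = 5 - (-1)/f = 5 + 1/f)
q(d) = 1/(d + 1/(2*d))
(O(-7, -2) + q(10))² = ((5 + 1/(-7)) + 2*10/(1 + 2*10²))² = ((5 - ⅐) + 2*10/(1 + 2*100))² = (34/7 + 2*10/(1 + 200))² = (34/7 + 2*10/201)² = (34/7 + 2*10*(1/201))² = (34/7 + 20/201)² = (6974/1407)² = 48636676/1979649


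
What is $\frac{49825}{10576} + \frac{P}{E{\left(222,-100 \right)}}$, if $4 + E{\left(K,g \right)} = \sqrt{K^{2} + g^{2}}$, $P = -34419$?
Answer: $\frac{11340657}{4748624} - \frac{1043 \sqrt{14821}}{898} \approx -139.01$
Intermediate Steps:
$E{\left(K,g \right)} = -4 + \sqrt{K^{2} + g^{2}}$
$\frac{49825}{10576} + \frac{P}{E{\left(222,-100 \right)}} = \frac{49825}{10576} - \frac{34419}{-4 + \sqrt{222^{2} + \left(-100\right)^{2}}} = 49825 \cdot \frac{1}{10576} - \frac{34419}{-4 + \sqrt{49284 + 10000}} = \frac{49825}{10576} - \frac{34419}{-4 + \sqrt{59284}} = \frac{49825}{10576} - \frac{34419}{-4 + 2 \sqrt{14821}}$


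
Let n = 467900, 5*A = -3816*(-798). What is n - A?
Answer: -705668/5 ≈ -1.4113e+5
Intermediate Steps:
A = 3045168/5 (A = (-3816*(-798))/5 = (⅕)*3045168 = 3045168/5 ≈ 6.0903e+5)
n - A = 467900 - 1*3045168/5 = 467900 - 3045168/5 = -705668/5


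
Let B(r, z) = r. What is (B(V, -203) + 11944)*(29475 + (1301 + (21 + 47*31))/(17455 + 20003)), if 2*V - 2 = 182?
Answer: 2214779121974/6243 ≈ 3.5476e+8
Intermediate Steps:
V = 92 (V = 1 + (½)*182 = 1 + 91 = 92)
(B(V, -203) + 11944)*(29475 + (1301 + (21 + 47*31))/(17455 + 20003)) = (92 + 11944)*(29475 + (1301 + (21 + 47*31))/(17455 + 20003)) = 12036*(29475 + (1301 + (21 + 1457))/37458) = 12036*(29475 + (1301 + 1478)*(1/37458)) = 12036*(29475 + 2779*(1/37458)) = 12036*(29475 + 2779/37458) = 12036*(1104077329/37458) = 2214779121974/6243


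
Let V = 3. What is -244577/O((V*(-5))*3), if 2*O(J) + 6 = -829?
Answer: 489154/835 ≈ 585.81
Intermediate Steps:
O(J) = -835/2 (O(J) = -3 + (½)*(-829) = -3 - 829/2 = -835/2)
-244577/O((V*(-5))*3) = -244577/(-835/2) = -244577*(-2/835) = 489154/835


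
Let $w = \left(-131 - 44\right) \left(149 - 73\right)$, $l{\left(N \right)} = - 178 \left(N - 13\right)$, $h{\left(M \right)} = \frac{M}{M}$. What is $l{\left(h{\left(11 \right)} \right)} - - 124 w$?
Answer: $-1647064$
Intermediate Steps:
$h{\left(M \right)} = 1$
$l{\left(N \right)} = 2314 - 178 N$ ($l{\left(N \right)} = - 178 \left(-13 + N\right) = 2314 - 178 N$)
$w = -13300$ ($w = \left(-175\right) 76 = -13300$)
$l{\left(h{\left(11 \right)} \right)} - - 124 w = \left(2314 - 178\right) - \left(-124\right) \left(-13300\right) = \left(2314 - 178\right) - 1649200 = 2136 - 1649200 = -1647064$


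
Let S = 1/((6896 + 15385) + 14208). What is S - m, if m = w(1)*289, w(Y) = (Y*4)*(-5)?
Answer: 210906421/36489 ≈ 5780.0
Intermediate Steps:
w(Y) = -20*Y (w(Y) = (4*Y)*(-5) = -20*Y)
S = 1/36489 (S = 1/(22281 + 14208) = 1/36489 ≈ 2.7406e-5)
m = -5780 (m = -20*1*289 = -20*289 = -5780)
S - m = 1/36489 - 1*(-5780) = 1/36489 + 5780 = 210906421/36489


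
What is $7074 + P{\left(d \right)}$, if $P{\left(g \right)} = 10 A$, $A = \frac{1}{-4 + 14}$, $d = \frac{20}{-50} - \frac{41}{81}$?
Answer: $7075$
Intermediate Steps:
$d = - \frac{367}{405}$ ($d = 20 \left(- \frac{1}{50}\right) - \frac{41}{81} = - \frac{2}{5} - \frac{41}{81} = - \frac{367}{405} \approx -0.90617$)
$A = \frac{1}{10} \approx 0.1$
$P{\left(g \right)} = 1$ ($P{\left(g \right)} = 10 \cdot \frac{1}{10} = 1$)
$7074 + P{\left(d \right)} = 7074 + 1 = 7075$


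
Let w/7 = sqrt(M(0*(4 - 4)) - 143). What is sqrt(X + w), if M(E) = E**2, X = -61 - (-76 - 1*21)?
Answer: sqrt(36 + 7*I*sqrt(143)) ≈ 7.9725 + 5.2498*I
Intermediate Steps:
X = 36 (X = -61 - (-76 - 21) = -61 - 1*(-97) = -61 + 97 = 36)
w = 7*I*sqrt(143) (w = 7*sqrt((0*(4 - 4))**2 - 143) = 7*sqrt((0*0)**2 - 143) = 7*sqrt(0**2 - 143) = 7*sqrt(0 - 143) = 7*sqrt(-143) = 7*(I*sqrt(143)) = 7*I*sqrt(143) ≈ 83.708*I)
sqrt(X + w) = sqrt(36 + 7*I*sqrt(143))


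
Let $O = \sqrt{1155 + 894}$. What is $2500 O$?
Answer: $2500 \sqrt{2049} \approx 1.1316 \cdot 10^{5}$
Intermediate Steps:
$O = \sqrt{2049} \approx 45.266$
$2500 O = 2500 \sqrt{2049}$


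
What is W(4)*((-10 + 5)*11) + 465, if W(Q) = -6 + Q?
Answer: 575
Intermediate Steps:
W(4)*((-10 + 5)*11) + 465 = (-6 + 4)*((-10 + 5)*11) + 465 = -(-10)*11 + 465 = -2*(-55) + 465 = 110 + 465 = 575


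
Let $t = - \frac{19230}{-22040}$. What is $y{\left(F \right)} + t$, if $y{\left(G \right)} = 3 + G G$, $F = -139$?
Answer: $\frac{42592019}{2204} \approx 19325.0$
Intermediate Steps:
$t = \frac{1923}{2204}$ ($t = \left(-19230\right) \left(- \frac{1}{22040}\right) = \frac{1923}{2204} \approx 0.8725$)
$y{\left(G \right)} = 3 + G^{2}$
$y{\left(F \right)} + t = \left(3 + \left(-139\right)^{2}\right) + \frac{1923}{2204} = \left(3 + 19321\right) + \frac{1923}{2204} = 19324 + \frac{1923}{2204} = \frac{42592019}{2204}$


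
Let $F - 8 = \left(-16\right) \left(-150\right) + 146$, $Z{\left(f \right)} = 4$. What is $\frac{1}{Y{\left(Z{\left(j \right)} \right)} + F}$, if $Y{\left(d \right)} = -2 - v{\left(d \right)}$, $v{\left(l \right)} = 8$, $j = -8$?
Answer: $\frac{1}{2544} \approx 0.00039308$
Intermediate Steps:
$F = 2554$ ($F = 8 + \left(\left(-16\right) \left(-150\right) + 146\right) = 8 + \left(2400 + 146\right) = 8 + 2546 = 2554$)
$Y{\left(d \right)} = -10$ ($Y{\left(d \right)} = -2 - 8 = -10$)
$\frac{1}{Y{\left(Z{\left(j \right)} \right)} + F} = \frac{1}{-10 + 2554} = \frac{1}{2544}$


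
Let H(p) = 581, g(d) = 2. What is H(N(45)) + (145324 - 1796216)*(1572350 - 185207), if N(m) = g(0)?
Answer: -2290023280975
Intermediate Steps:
N(m) = 2
H(N(45)) + (145324 - 1796216)*(1572350 - 185207) = 581 + (145324 - 1796216)*(1572350 - 185207) = 581 - 1650892*1387143 = 581 - 2290023281556 = -2290023280975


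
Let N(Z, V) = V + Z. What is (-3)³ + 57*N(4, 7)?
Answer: 600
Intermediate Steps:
(-3)³ + 57*N(4, 7) = (-3)³ + 57*(7 + 4) = -27 + 57*11 = -27 + 627 = 600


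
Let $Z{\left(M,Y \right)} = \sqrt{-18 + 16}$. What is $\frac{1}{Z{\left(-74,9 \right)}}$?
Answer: $- \frac{i \sqrt{2}}{2} \approx - 0.70711 i$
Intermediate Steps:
$Z{\left(M,Y \right)} = i \sqrt{2}$ ($Z{\left(M,Y \right)} = \sqrt{-2} = i \sqrt{2}$)
$\frac{1}{Z{\left(-74,9 \right)}} = \frac{1}{i \sqrt{2}} = - \frac{i \sqrt{2}}{2}$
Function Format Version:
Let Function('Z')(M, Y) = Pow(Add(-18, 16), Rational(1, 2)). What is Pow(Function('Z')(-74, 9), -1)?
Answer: Mul(Rational(-1, 2), I, Pow(2, Rational(1, 2))) ≈ Mul(-0.70711, I)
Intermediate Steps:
Function('Z')(M, Y) = Mul(I, Pow(2, Rational(1, 2))) (Function('Z')(M, Y) = Pow(-2, Rational(1, 2)) = Mul(I, Pow(2, Rational(1, 2))))
Pow(Function('Z')(-74, 9), -1) = Pow(Mul(I, Pow(2, Rational(1, 2))), -1) = Mul(Rational(-1, 2), I, Pow(2, Rational(1, 2)))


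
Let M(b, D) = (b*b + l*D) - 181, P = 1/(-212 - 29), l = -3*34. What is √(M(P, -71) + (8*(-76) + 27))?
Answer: √376364881/241 ≈ 80.498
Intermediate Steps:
l = -102
P = -1/241 (P = 1/(-241) = -1/241 ≈ -0.0041494)
M(b, D) = -181 + b² - 102*D (M(b, D) = (b*b - 102*D) - 181 = (b² - 102*D) - 181 = -181 + b² - 102*D)
√(M(P, -71) + (8*(-76) + 27)) = √((-181 + (-1/241)² - 102*(-71)) + (8*(-76) + 27)) = √((-181 + 1/58081 + 7242) + (-608 + 27)) = √(410109942/58081 - 581) = √(376364881/58081) = √376364881/241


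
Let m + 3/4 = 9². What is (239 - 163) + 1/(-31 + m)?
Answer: 14976/197 ≈ 76.020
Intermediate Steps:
m = 321/4 (m = -¾ + 9² = -¾ + 81 = 321/4 ≈ 80.250)
(239 - 163) + 1/(-31 + m) = (239 - 163) + 1/(-31 + 321/4) = 76 + 1/(197/4) = 76 + 4/197 = 14976/197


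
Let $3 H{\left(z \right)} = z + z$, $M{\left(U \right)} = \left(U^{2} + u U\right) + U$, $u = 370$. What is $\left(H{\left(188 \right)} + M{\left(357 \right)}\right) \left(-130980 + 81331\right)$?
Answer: $- \frac{38729397536}{3} \approx -1.291 \cdot 10^{10}$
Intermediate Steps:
$M{\left(U \right)} = U^{2} + 371 U$ ($M{\left(U \right)} = \left(U^{2} + 370 U\right) + U = U^{2} + 371 U$)
$H{\left(z \right)} = \frac{2 z}{3}$ ($H{\left(z \right)} = \frac{z + z}{3} = \frac{2 z}{3}$)
$\left(H{\left(188 \right)} + M{\left(357 \right)}\right) \left(-130980 + 81331\right) = \left(\frac{2}{3} \cdot 188 + 357 \left(371 + 357\right)\right) \left(-130980 + 81331\right) = \left(\frac{376}{3} + 357 \cdot 728\right) \left(-49649\right) = \left(\frac{376}{3} + 259896\right) \left(-49649\right) = \frac{780064}{3} \left(-49649\right) = - \frac{38729397536}{3}$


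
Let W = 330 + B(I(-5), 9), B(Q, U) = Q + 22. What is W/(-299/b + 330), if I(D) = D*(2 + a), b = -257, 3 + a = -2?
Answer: 94319/85109 ≈ 1.1082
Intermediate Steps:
a = -5 (a = -3 - 2 = -5)
I(D) = -3*D (I(D) = D*(2 - 5) = D*(-3) = -3*D)
B(Q, U) = 22 + Q
W = 367 (W = 330 + (22 - 3*(-5)) = 330 + (22 + 15) = 330 + 37 = 367)
W/(-299/b + 330) = 367/(-299/(-257) + 330) = 367/(-299*(-1/257) + 330) = 367/(299/257 + 330) = 367/(85109/257) = 367*(257/85109) = 94319/85109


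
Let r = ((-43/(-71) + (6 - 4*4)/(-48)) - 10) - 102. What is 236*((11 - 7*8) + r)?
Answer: -15702319/426 ≈ -36860.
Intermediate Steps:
r = -189461/1704 (r = ((-43*(-1/71) + (6 - 16)*(-1/48)) - 10) - 102 = ((43/71 - 10*(-1/48)) - 10) - 102 = ((43/71 + 5/24) - 10) - 102 = (1387/1704 - 10) - 102 = -15653/1704 - 102 = -189461/1704 ≈ -111.19)
236*((11 - 7*8) + r) = 236*((11 - 7*8) - 189461/1704) = 236*((11 - 56) - 189461/1704) = 236*(-45 - 189461/1704) = 236*(-266141/1704) = -15702319/426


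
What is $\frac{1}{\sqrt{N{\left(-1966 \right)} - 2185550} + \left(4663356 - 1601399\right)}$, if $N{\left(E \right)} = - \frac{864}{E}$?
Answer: $\frac{3009903731}{9216197946856785} - \frac{i \sqrt{2111872499294}}{9216197946856785} \approx 3.2659 \cdot 10^{-7} - 1.5768 \cdot 10^{-10} i$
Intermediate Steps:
$\frac{1}{\sqrt{N{\left(-1966 \right)} - 2185550} + \left(4663356 - 1601399\right)} = \frac{1}{\sqrt{- \frac{864}{-1966} - 2185550} + \left(4663356 - 1601399\right)} = \frac{1}{\sqrt{\left(-864\right) \left(- \frac{1}{1966}\right) - 2185550} + 3061957} = \frac{1}{\sqrt{\frac{432}{983} - 2185550} + 3061957} = \frac{1}{\sqrt{- \frac{2148395218}{983}} + 3061957} = \frac{1}{\frac{i \sqrt{2111872499294}}{983} + 3061957} = \frac{1}{3061957 + \frac{i \sqrt{2111872499294}}{983}}$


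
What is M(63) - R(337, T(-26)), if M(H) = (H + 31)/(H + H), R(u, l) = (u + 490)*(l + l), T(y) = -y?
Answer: -2709205/63 ≈ -43003.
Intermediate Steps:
R(u, l) = 2*l*(490 + u) (R(u, l) = (490 + u)*(2*l) = 2*l*(490 + u))
M(H) = (31 + H)/(2*H) (M(H) = (31 + H)/((2*H)) = (31 + H)*(1/(2*H)) = (31 + H)/(2*H))
M(63) - R(337, T(-26)) = (½)*(31 + 63)/63 - 2*(-1*(-26))*(490 + 337) = (½)*(1/63)*94 - 2*26*827 = 47/63 - 1*43004 = 47/63 - 43004 = -2709205/63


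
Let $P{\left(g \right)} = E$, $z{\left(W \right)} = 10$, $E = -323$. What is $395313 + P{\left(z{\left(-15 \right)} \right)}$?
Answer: $394990$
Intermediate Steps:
$P{\left(g \right)} = -323$
$395313 + P{\left(z{\left(-15 \right)} \right)} = 395313 - 323 = 394990$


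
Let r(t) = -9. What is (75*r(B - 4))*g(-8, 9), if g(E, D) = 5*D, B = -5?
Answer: -30375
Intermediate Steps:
(75*r(B - 4))*g(-8, 9) = (75*(-9))*(5*9) = -675*45 = -30375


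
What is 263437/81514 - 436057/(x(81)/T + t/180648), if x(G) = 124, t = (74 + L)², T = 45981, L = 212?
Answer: -630869771383331191/658985341994 ≈ -9.5734e+5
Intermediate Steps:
t = 81796 (t = (74 + 212)² = 286² = 81796)
263437/81514 - 436057/(x(81)/T + t/180648) = 263437/81514 - 436057/(124/45981 + 81796/180648) = 263437*(1/81514) - 436057/(124*(1/45981) + 81796*(1/180648)) = 263437/81514 - 436057/(124/45981 + 1573/3474) = 263437/81514 - 436057/8084321/17748666 = 263437/81514 - 436057*17748666/8084321 = 263437/81514 - 7739430049962/8084321 = -630869771383331191/658985341994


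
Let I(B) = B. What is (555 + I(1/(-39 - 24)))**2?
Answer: 1222481296/3969 ≈ 3.0801e+5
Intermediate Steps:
(555 + I(1/(-39 - 24)))**2 = (555 + 1/(-39 - 24))**2 = (555 + 1/(-63))**2 = (555 - 1/63)**2 = (34964/63)**2 = 1222481296/3969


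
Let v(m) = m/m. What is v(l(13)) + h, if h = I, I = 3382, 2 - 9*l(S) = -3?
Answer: 3383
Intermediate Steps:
l(S) = 5/9 (l(S) = 2/9 - ⅑*(-3) = 2/9 + ⅓ = 5/9)
v(m) = 1
h = 3382
v(l(13)) + h = 1 + 3382 = 3383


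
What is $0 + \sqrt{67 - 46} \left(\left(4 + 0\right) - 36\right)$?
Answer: $- 32 \sqrt{21} \approx -146.64$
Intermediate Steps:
$0 + \sqrt{67 - 46} \left(\left(4 + 0\right) - 36\right) = 0 + \sqrt{21} \left(4 - 36\right) = 0 + \sqrt{21} \left(-32\right) = 0 - 32 \sqrt{21} = - 32 \sqrt{21}$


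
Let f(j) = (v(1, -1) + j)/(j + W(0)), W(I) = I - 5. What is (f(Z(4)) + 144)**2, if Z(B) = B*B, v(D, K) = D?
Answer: 2563201/121 ≈ 21183.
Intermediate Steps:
W(I) = -5 + I
Z(B) = B**2
f(j) = (1 + j)/(-5 + j) (f(j) = (1 + j)/(j + (-5 + 0)) = (1 + j)/(j - 5) = (1 + j)/(-5 + j))
(f(Z(4)) + 144)**2 = ((1 + 4**2)/(-5 + 4**2) + 144)**2 = ((1 + 16)/(-5 + 16) + 144)**2 = (17/11 + 144)**2 = (1601/11)**2 = 2563201/121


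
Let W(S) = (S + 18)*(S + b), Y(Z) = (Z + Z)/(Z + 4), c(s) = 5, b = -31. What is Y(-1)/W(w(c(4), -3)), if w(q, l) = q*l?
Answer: 1/207 ≈ 0.0048309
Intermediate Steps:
Y(Z) = 2*Z/(4 + Z) (Y(Z) = (2*Z)/(4 + Z) = 2*Z/(4 + Z))
w(q, l) = l*q
W(S) = (-31 + S)*(18 + S) (W(S) = (S + 18)*(S - 31) = (18 + S)*(-31 + S) = (-31 + S)*(18 + S))
Y(-1)/W(w(c(4), -3)) = (2*(-1)/(4 - 1))/(-558 + (-3*5)² - (-39)*5) = (2*(-1)/3)/(-558 + (-15)² - 13*(-15)) = (2*(-1)*(⅓))/(-558 + 225 + 195) = -⅔/(-138) = -⅔*(-1/138) = 1/207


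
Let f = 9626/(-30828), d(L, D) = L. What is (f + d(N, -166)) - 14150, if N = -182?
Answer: -220918261/15414 ≈ -14332.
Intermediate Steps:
f = -4813/15414 (f = 9626*(-1/30828) = -4813/15414 ≈ -0.31225)
(f + d(N, -166)) - 14150 = (-4813/15414 - 182) - 14150 = -2810161/15414 - 14150 = -220918261/15414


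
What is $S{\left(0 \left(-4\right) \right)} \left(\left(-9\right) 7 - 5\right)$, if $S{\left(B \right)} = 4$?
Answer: $-272$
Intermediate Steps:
$S{\left(0 \left(-4\right) \right)} \left(\left(-9\right) 7 - 5\right) = 4 \left(\left(-9\right) 7 - 5\right) = 4 \left(-63 - 5\right) = 4 \left(-68\right) = -272$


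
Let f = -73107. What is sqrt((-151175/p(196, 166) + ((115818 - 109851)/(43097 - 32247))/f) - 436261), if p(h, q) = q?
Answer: I*sqrt(233937907443444553286406)/731516765 ≈ 661.19*I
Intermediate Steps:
sqrt((-151175/p(196, 166) + ((115818 - 109851)/(43097 - 32247))/f) - 436261) = sqrt((-151175/166 + ((115818 - 109851)/(43097 - 32247))/(-73107)) - 436261) = sqrt((-151175*1/166 + (5967/10850)*(-1/73107)) - 436261) = sqrt((-151175/166 + (5967*(1/10850))*(-1/73107)) - 436261) = sqrt((-151175/166 + (5967/10850)*(-1/73107)) - 436261) = sqrt((-151175/166 - 663/88134550) - 436261) = sqrt(-3330935176577/3657583825 - 436261) = sqrt(-1598992112254902/3657583825) = I*sqrt(233937907443444553286406)/731516765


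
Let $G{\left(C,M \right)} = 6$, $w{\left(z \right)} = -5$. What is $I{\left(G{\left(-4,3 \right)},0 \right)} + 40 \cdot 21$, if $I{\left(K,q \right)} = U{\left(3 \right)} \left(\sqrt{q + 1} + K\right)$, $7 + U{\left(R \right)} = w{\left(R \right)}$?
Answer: $756$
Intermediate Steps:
$U{\left(R \right)} = -12$ ($U{\left(R \right)} = -7 - 5 = -12$)
$I{\left(K,q \right)} = - 12 K - 12 \sqrt{1 + q}$ ($I{\left(K,q \right)} = - 12 \left(\sqrt{q + 1} + K\right) = - 12 \left(\sqrt{1 + q} + K\right) = - 12 \left(K + \sqrt{1 + q}\right) = - 12 K - 12 \sqrt{1 + q}$)
$I{\left(G{\left(-4,3 \right)},0 \right)} + 40 \cdot 21 = \left(\left(-12\right) 6 - 12 \sqrt{1 + 0}\right) + 40 \cdot 21 = \left(-72 - 12 \sqrt{1}\right) + 840 = \left(-72 - 12\right) + 840 = -84 + 840 = 756$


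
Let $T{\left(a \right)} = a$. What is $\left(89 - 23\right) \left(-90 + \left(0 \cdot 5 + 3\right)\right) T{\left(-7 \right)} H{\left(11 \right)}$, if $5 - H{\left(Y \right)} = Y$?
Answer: $-241164$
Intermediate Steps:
$H{\left(Y \right)} = 5 - Y$
$\left(89 - 23\right) \left(-90 + \left(0 \cdot 5 + 3\right)\right) T{\left(-7 \right)} H{\left(11 \right)} = \left(89 - 23\right) \left(-90 + \left(0 \cdot 5 + 3\right)\right) \left(-7\right) \left(5 - 11\right) = 66 \left(-90 + \left(0 + 3\right)\right) \left(-7\right) \left(5 - 11\right) = 66 \left(-90 + 3\right) \left(-7\right) \left(-6\right) = 66 \left(-87\right) \left(-7\right) \left(-6\right) = \left(-5742\right) \left(-7\right) \left(-6\right) = 40194 \left(-6\right) = -241164$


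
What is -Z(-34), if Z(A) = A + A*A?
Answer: -1122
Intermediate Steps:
Z(A) = A + A**2
-Z(-34) = -(-34)*(1 - 34) = -(-34)*(-33) = -1*1122 = -1122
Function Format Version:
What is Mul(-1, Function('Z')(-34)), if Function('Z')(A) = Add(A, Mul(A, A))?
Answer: -1122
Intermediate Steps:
Function('Z')(A) = Add(A, Pow(A, 2))
Mul(-1, Function('Z')(-34)) = Mul(-1, Mul(-34, Add(1, -34))) = Mul(-1, Mul(-34, -33)) = Mul(-1, 1122) = -1122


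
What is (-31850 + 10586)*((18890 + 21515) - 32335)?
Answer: -171600480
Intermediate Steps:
(-31850 + 10586)*((18890 + 21515) - 32335) = -21264*(40405 - 32335) = -21264*8070 = -171600480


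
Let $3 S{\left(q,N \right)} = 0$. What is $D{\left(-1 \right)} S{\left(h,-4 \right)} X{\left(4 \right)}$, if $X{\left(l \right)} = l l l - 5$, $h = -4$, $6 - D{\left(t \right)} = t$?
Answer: $0$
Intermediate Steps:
$D{\left(t \right)} = 6 - t$
$S{\left(q,N \right)} = 0$ ($S{\left(q,N \right)} = \frac{1}{3} \cdot 0 = 0$)
$X{\left(l \right)} = -5 + l^{3}$ ($X{\left(l \right)} = l^{2} l - 5 = l^{3} - 5 = -5 + l^{3}$)
$D{\left(-1 \right)} S{\left(h,-4 \right)} X{\left(4 \right)} = \left(6 - -1\right) 0 \left(-5 + 4^{3}\right) = \left(6 + 1\right) 0 \left(-5 + 64\right) = 7 \cdot 0 \cdot 59 = 0 \cdot 59 = 0$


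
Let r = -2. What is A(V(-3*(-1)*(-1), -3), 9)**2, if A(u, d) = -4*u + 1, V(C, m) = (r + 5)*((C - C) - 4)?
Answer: 2401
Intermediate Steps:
V(C, m) = -12 (V(C, m) = (-2 + 5)*((C - C) - 4) = 3*(0 - 4) = 3*(-4) = -12)
A(u, d) = 1 - 4*u
A(V(-3*(-1)*(-1), -3), 9)**2 = (1 - 4*(-12))**2 = (1 + 48)**2 = 49**2 = 2401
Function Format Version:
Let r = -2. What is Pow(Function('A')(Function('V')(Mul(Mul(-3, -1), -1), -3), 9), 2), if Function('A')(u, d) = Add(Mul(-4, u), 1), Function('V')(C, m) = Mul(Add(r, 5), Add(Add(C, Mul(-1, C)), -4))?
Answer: 2401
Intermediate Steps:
Function('V')(C, m) = -12 (Function('V')(C, m) = Mul(Add(-2, 5), Add(Add(C, Mul(-1, C)), -4)) = Mul(3, Add(0, -4)) = Mul(3, -4) = -12)
Function('A')(u, d) = Add(1, Mul(-4, u))
Pow(Function('A')(Function('V')(Mul(Mul(-3, -1), -1), -3), 9), 2) = Pow(Add(1, Mul(-4, -12)), 2) = Pow(Add(1, 48), 2) = Pow(49, 2) = 2401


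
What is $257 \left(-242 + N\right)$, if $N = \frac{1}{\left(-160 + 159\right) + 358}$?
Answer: $- \frac{22203001}{357} \approx -62193.0$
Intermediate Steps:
$N = \frac{1}{357}$ ($N = \frac{1}{-1 + 358} = \frac{1}{357} \approx 0.0028011$)
$257 \left(-242 + N\right) = 257 \left(-242 + \frac{1}{357}\right) = 257 \left(- \frac{86393}{357}\right) = - \frac{22203001}{357}$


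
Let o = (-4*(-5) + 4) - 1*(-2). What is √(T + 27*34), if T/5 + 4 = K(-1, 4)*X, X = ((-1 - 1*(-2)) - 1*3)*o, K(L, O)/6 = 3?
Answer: I*√3782 ≈ 61.498*I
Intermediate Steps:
K(L, O) = 18 (K(L, O) = 6*3 = 18)
o = 26 (o = (20 + 4) + 2 = 24 + 2 = 26)
X = -52 (X = ((-1 - 1*(-2)) - 1*3)*26 = ((-1 + 2) - 3)*26 = (1 - 3)*26 = -2*26 = -52)
T = -4700 (T = -20 + 5*(18*(-52)) = -20 + 5*(-936) = -20 - 4680 = -4700)
√(T + 27*34) = √(-4700 + 27*34) = √(-4700 + 918) = √(-3782) = I*√3782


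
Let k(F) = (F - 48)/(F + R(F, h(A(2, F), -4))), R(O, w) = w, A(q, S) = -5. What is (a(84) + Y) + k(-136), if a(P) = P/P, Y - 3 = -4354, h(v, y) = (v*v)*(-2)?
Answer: -404458/93 ≈ -4349.0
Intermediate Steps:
h(v, y) = -2*v**2 (h(v, y) = v**2*(-2) = -2*v**2)
Y = -4351 (Y = 3 - 4354 = -4351)
a(P) = 1
k(F) = (-48 + F)/(-50 + F) (k(F) = (F - 48)/(F - 2*(-5)**2) = (-48 + F)/(F - 2*25) = (-48 + F)/(F - 50) = (-48 + F)/(-50 + F))
(a(84) + Y) + k(-136) = (1 - 4351) + (-48 - 136)/(-50 - 136) = -4350 - 184/(-186) = -4350 - 1/186*(-184) = -4350 + 92/93 = -404458/93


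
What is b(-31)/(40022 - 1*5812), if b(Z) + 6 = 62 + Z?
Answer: 5/6842 ≈ 0.00073078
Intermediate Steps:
b(Z) = 56 + Z (b(Z) = -6 + (62 + Z) = 56 + Z)
b(-31)/(40022 - 1*5812) = (56 - 31)/(40022 - 1*5812) = 25/(40022 - 5812) = 25/34210 = 25*(1/34210) = 5/6842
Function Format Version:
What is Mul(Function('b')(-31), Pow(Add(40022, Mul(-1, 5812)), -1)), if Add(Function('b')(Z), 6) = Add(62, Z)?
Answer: Rational(5, 6842) ≈ 0.00073078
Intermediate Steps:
Function('b')(Z) = Add(56, Z) (Function('b')(Z) = Add(-6, Add(62, Z)) = Add(56, Z))
Mul(Function('b')(-31), Pow(Add(40022, Mul(-1, 5812)), -1)) = Mul(Add(56, -31), Pow(Add(40022, Mul(-1, 5812)), -1)) = Mul(25, Pow(Add(40022, -5812), -1)) = Mul(25, Pow(34210, -1)) = Mul(25, Rational(1, 34210)) = Rational(5, 6842)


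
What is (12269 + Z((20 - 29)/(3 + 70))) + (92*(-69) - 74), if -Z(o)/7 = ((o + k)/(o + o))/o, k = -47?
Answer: 1352527/81 ≈ 16698.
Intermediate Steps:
Z(o) = -7*(-47 + o)/(2*o²) (Z(o) = -7*(o - 47)/(o + o)/o = -7*(-47 + o)/((2*o))/o = -7*(-47 + o)*(1/(2*o))/o = -7*(-47 + o)/(2*o)/o = -7*(-47 + o)/(2*o²))
(12269 + Z((20 - 29)/(3 + 70))) + (92*(-69) - 74) = (12269 + 7*(47 - (20 - 29)/(3 + 70))/(2*((20 - 29)/(3 + 70))²)) + (92*(-69) - 74) = (12269 + 7*(47 - (-9)/73)/(2*(-9/73)²)) + (-6348 - 74) = (12269 + 7*(47 - (-9)/73)/(2*(-9*1/73)²)) - 6422 = (12269 + 7*(47 - 1*(-9/73))/(2*(-9/73)²)) - 6422 = (12269 + (7/2)*(5329/81)*(47 + 9/73)) - 6422 = (12269 + (7/2)*(5329/81)*(3440/73)) - 6422 = (12269 + 878920/81) - 6422 = 1872709/81 - 6422 = 1352527/81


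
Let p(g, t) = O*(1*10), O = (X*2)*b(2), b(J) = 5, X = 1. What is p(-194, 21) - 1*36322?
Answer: -36222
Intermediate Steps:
O = 10 (O = (1*2)*5 = 2*5 = 10)
p(g, t) = 100 (p(g, t) = 10*(1*10) = 10*10 = 100)
p(-194, 21) - 1*36322 = 100 - 1*36322 = 100 - 36322 = -36222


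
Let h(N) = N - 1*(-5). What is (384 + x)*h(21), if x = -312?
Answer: 1872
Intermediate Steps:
h(N) = 5 + N (h(N) = N + 5 = 5 + N)
(384 + x)*h(21) = (384 - 312)*(5 + 21) = 72*26 = 1872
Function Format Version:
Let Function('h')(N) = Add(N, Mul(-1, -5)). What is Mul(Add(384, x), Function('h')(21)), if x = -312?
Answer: 1872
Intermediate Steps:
Function('h')(N) = Add(5, N) (Function('h')(N) = Add(N, 5) = Add(5, N))
Mul(Add(384, x), Function('h')(21)) = Mul(Add(384, -312), Add(5, 21)) = Mul(72, 26) = 1872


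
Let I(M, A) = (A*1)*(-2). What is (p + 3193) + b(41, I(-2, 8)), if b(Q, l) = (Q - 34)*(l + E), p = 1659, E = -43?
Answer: 4439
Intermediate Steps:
I(M, A) = -2*A (I(M, A) = A*(-2) = -2*A)
b(Q, l) = (-43 + l)*(-34 + Q) (b(Q, l) = (Q - 34)*(l - 43) = (-34 + Q)*(-43 + l) = (-43 + l)*(-34 + Q))
(p + 3193) + b(41, I(-2, 8)) = (1659 + 3193) + (1462 - 43*41 - (-68)*8 + 41*(-2*8)) = 4852 + (1462 - 1763 - 34*(-16) + 41*(-16)) = 4852 + (1462 - 1763 + 544 - 656) = 4852 - 413 = 4439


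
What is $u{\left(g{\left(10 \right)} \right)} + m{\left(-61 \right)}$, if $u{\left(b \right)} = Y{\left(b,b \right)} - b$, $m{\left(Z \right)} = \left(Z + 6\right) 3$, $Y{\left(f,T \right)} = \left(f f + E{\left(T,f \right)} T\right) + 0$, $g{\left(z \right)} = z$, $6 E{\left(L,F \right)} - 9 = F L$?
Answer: $\frac{320}{3} \approx 106.67$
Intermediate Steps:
$E{\left(L,F \right)} = \frac{3}{2} + \frac{F L}{6}$
$Y{\left(f,T \right)} = f^{2} + T \left(\frac{3}{2} + \frac{T f}{6}\right)$ ($Y{\left(f,T \right)} = \left(f f + \left(\frac{3}{2} + \frac{f T}{6}\right) T\right) + 0 = \left(f^{2} + \left(\frac{3}{2} + \frac{T f}{6}\right) T\right) + 0 = \left(f^{2} + T \left(\frac{3}{2} + \frac{T f}{6}\right)\right) + 0 = f^{2} + T \left(\frac{3}{2} + \frac{T f}{6}\right)$)
$m{\left(Z \right)} = 18 + 3 Z$ ($m{\left(Z \right)} = \left(6 + Z\right) 3 = 18 + 3 Z$)
$u{\left(b \right)} = b^{2} - b + \frac{b \left(9 + b^{2}\right)}{6}$ ($u{\left(b \right)} = \left(b^{2} + \frac{b \left(9 + b b\right)}{6}\right) - b = \left(b^{2} + \frac{b \left(9 + b^{2}\right)}{6}\right) - b = b^{2} - b + \frac{b \left(9 + b^{2}\right)}{6}$)
$u{\left(g{\left(10 \right)} \right)} + m{\left(-61 \right)} = \frac{1}{6} \cdot 10 \left(3 + 10^{2} + 6 \cdot 10\right) + \left(18 + 3 \left(-61\right)\right) = \frac{1}{6} \cdot 10 \left(3 + 100 + 60\right) + \left(18 - 183\right) = \frac{1}{6} \cdot 10 \cdot 163 - 165 = \frac{815}{3} - 165 = \frac{320}{3}$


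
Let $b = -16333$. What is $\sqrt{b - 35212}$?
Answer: $13 i \sqrt{305} \approx 227.04 i$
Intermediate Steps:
$\sqrt{b - 35212} = \sqrt{-16333 - 35212} = \sqrt{-51545} = 13 i \sqrt{305}$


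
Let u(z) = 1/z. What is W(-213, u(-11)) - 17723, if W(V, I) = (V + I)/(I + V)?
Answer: -17722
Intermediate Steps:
W(V, I) = 1 (W(V, I) = (I + V)/(I + V) = 1)
W(-213, u(-11)) - 17723 = 1 - 17723 = -17722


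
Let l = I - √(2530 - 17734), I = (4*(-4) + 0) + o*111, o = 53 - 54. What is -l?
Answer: 127 + 2*I*√3801 ≈ 127.0 + 123.3*I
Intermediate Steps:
o = -1
I = -127 (I = (4*(-4) + 0) - 1*111 = (-16 + 0) - 111 = -16 - 111 = -127)
l = -127 - 2*I*√3801 (l = -127 - √(2530 - 17734) = -127 - √(-15204) = -127 - 2*I*√3801 ≈ -127.0 - 123.3*I)
-l = -(-127 - 2*I*√3801) = 127 + 2*I*√3801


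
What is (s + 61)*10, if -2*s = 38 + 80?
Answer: 20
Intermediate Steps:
s = -59 (s = -(38 + 80)/2 = -1/2*118 = -59)
(s + 61)*10 = (-59 + 61)*10 = 2*10 = 20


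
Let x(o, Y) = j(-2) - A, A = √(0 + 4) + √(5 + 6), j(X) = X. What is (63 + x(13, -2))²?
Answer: (59 - √11)² ≈ 3100.6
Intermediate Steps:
A = 2 + √11 (A = √4 + √11 = 2 + √11 ≈ 5.3166)
x(o, Y) = -4 - √11 (x(o, Y) = -2 - (2 + √11) = -2 + (-2 - √11) = -4 - √11)
(63 + x(13, -2))² = (63 + (-4 - √11))² = (59 - √11)²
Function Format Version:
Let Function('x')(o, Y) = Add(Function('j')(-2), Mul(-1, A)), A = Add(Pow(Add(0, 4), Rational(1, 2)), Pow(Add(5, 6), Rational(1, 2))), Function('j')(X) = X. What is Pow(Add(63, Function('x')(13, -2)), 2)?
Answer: Pow(Add(59, Mul(-1, Pow(11, Rational(1, 2)))), 2) ≈ 3100.6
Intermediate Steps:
A = Add(2, Pow(11, Rational(1, 2))) (A = Add(Pow(4, Rational(1, 2)), Pow(11, Rational(1, 2))) = Add(2, Pow(11, Rational(1, 2))) ≈ 5.3166)
Function('x')(o, Y) = Add(-4, Mul(-1, Pow(11, Rational(1, 2)))) (Function('x')(o, Y) = Add(-2, Mul(-1, Add(2, Pow(11, Rational(1, 2))))) = Add(-2, Add(-2, Mul(-1, Pow(11, Rational(1, 2))))) = Add(-4, Mul(-1, Pow(11, Rational(1, 2)))))
Pow(Add(63, Function('x')(13, -2)), 2) = Pow(Add(63, Add(-4, Mul(-1, Pow(11, Rational(1, 2))))), 2) = Pow(Add(59, Mul(-1, Pow(11, Rational(1, 2)))), 2)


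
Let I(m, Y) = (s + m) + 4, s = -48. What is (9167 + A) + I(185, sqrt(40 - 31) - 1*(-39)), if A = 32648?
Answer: 41956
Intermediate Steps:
I(m, Y) = -44 + m (I(m, Y) = (-48 + m) + 4 = -44 + m)
(9167 + A) + I(185, sqrt(40 - 31) - 1*(-39)) = (9167 + 32648) + (-44 + 185) = 41815 + 141 = 41956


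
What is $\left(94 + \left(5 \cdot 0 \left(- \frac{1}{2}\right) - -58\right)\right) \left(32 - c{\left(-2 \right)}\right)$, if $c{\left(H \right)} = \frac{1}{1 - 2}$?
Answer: $5016$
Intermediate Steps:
$c{\left(H \right)} = -1$ ($c{\left(H \right)} = \frac{1}{-1} = -1$)
$\left(94 + \left(5 \cdot 0 \left(- \frac{1}{2}\right) - -58\right)\right) \left(32 - c{\left(-2 \right)}\right) = \left(94 + \left(5 \cdot 0 \left(- \frac{1}{2}\right) - -58\right)\right) \left(32 - -1\right) = \left(94 + \left(0 \left(\left(-1\right) \frac{1}{2}\right) + 58\right)\right) \left(32 + 1\right) = \left(94 + \left(0 \left(- \frac{1}{2}\right) + 58\right)\right) 33 = \left(94 + \left(0 + 58\right)\right) 33 = \left(94 + 58\right) 33 = 152 \cdot 33 = 5016$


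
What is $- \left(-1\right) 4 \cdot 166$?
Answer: $664$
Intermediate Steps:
$- \left(-1\right) 4 \cdot 166 = \left(-1\right) \left(-4\right) 166 = 4 \cdot 166 = 664$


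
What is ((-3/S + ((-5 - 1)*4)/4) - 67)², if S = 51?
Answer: 1542564/289 ≈ 5337.6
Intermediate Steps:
((-3/S + ((-5 - 1)*4)/4) - 67)² = ((-3/51 + ((-5 - 1)*4)/4) - 67)² = ((-3*1/51 - 6*4*(¼)) - 67)² = ((-1/17 - 24*¼) - 67)² = ((-1/17 - 6) - 67)² = (-103/17 - 67)² = (-1242/17)² = 1542564/289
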